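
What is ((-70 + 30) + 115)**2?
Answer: 5625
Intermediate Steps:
((-70 + 30) + 115)**2 = (-40 + 115)**2 = 75**2 = 5625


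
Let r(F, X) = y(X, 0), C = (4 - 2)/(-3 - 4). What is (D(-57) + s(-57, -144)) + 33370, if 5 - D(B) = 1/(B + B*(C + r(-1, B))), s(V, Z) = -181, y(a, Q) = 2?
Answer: 35949109/1083 ≈ 33194.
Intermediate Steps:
C = -2/7 (C = 2/(-7) = 2*(-⅐) = -2/7 ≈ -0.28571)
r(F, X) = 2
D(B) = 5 - 7/(19*B) (D(B) = 5 - 1/(B + B*(-2/7 + 2)) = 5 - 1/(B + B*(12/7)) = 5 - 1/(B + 12*B/7) = 5 - 1/(19*B/7) = 5 - 7/(19*B))
(D(-57) + s(-57, -144)) + 33370 = ((5 - 7/19/(-57)) - 181) + 33370 = ((5 - 7/19*(-1/57)) - 181) + 33370 = ((5 + 7/1083) - 181) + 33370 = (5422/1083 - 181) + 33370 = -190601/1083 + 33370 = 35949109/1083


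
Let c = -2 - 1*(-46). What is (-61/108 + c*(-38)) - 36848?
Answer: -4160221/108 ≈ -38521.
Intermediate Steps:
c = 44 (c = -2 + 46 = 44)
(-61/108 + c*(-38)) - 36848 = (-61/108 + 44*(-38)) - 36848 = (-61*1/108 - 1672) - 36848 = (-61/108 - 1672) - 36848 = -180637/108 - 36848 = -4160221/108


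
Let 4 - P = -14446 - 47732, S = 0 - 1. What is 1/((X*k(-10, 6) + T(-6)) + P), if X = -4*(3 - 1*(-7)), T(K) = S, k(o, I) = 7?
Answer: 1/61901 ≈ 1.6155e-5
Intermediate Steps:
S = -1
T(K) = -1
X = -40 (X = -4*(3 + 7) = -4*10 = -40)
P = 62182 (P = 4 - (-14446 - 47732) = 4 - 1*(-62178) = 4 + 62178 = 62182)
1/((X*k(-10, 6) + T(-6)) + P) = 1/((-40*7 - 1) + 62182) = 1/((-280 - 1) + 62182) = 1/(-281 + 62182) = 1/61901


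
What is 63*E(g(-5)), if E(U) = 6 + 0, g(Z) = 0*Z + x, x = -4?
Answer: 378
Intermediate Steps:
g(Z) = -4 (g(Z) = 0*Z - 4 = 0 - 4 = -4)
E(U) = 6
63*E(g(-5)) = 63*6 = 378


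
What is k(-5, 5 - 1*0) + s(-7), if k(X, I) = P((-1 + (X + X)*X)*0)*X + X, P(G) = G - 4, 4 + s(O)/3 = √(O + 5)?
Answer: 3 + 3*I*√2 ≈ 3.0 + 4.2426*I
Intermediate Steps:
s(O) = -12 + 3*√(5 + O) (s(O) = -12 + 3*√(O + 5) = -12 + 3*√(5 + O))
P(G) = -4 + G
k(X, I) = -3*X (k(X, I) = (-4 + (-1 + (X + X)*X)*0)*X + X = (-4 + (-1 + (2*X)*X)*0)*X + X = (-4 + (-1 + 2*X²)*0)*X + X = (-4 + 0)*X + X = -4*X + X = -3*X)
k(-5, 5 - 1*0) + s(-7) = -3*(-5) + (-12 + 3*√(5 - 7)) = 15 + (-12 + 3*√(-2)) = 15 + (-12 + 3*(I*√2)) = 15 + (-12 + 3*I*√2) = 3 + 3*I*√2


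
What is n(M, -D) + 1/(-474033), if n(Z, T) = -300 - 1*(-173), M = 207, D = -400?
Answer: -60202192/474033 ≈ -127.00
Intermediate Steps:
n(Z, T) = -127 (n(Z, T) = -300 + 173 = -127)
n(M, -D) + 1/(-474033) = -127 + 1/(-474033) = -127 - 1/474033 = -60202192/474033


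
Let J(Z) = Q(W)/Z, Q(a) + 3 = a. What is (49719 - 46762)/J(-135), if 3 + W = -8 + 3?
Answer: 399195/11 ≈ 36290.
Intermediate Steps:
W = -8 (W = -3 + (-8 + 3) = -3 - 5 = -8)
Q(a) = -3 + a
J(Z) = -11/Z (J(Z) = (-3 - 8)/Z = -11/Z)
(49719 - 46762)/J(-135) = (49719 - 46762)/((-11/(-135))) = 2957/((-11*(-1/135))) = 2957/(11/135) = 2957*(135/11) = 399195/11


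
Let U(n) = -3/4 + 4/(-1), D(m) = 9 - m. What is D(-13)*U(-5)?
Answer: -209/2 ≈ -104.50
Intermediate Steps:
U(n) = -19/4 (U(n) = -3*1/4 + 4*(-1) = -3/4 - 4 = -19/4)
D(-13)*U(-5) = (9 - 1*(-13))*(-19/4) = (9 + 13)*(-19/4) = 22*(-19/4) = -209/2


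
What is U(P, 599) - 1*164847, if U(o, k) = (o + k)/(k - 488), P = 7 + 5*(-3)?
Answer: -6099142/37 ≈ -1.6484e+5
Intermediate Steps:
P = -8 (P = 7 - 15 = -8)
U(o, k) = (k + o)/(-488 + k)
U(P, 599) - 1*164847 = (599 - 8)/(-488 + 599) - 1*164847 = 591/111 - 164847 = (1/111)*591 - 164847 = 197/37 - 164847 = -6099142/37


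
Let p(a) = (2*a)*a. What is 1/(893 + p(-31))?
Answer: 1/2815 ≈ 0.00035524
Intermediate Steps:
p(a) = 2*a²
1/(893 + p(-31)) = 1/(893 + 2*(-31)²) = 1/(893 + 2*961) = 1/(893 + 1922) = 1/2815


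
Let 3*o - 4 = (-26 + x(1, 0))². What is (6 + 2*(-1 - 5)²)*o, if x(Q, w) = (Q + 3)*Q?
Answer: 12688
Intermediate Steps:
x(Q, w) = Q*(3 + Q) (x(Q, w) = (3 + Q)*Q = Q*(3 + Q))
o = 488/3 (o = 4/3 + (-26 + 1*(3 + 1))²/3 = 4/3 + (-26 + 1*4)²/3 = 4/3 + (-26 + 4)²/3 = 4/3 + (⅓)*(-22)² = 4/3 + (⅓)*484 = 4/3 + 484/3 = 488/3 ≈ 162.67)
(6 + 2*(-1 - 5)²)*o = (6 + 2*(-1 - 5)²)*(488/3) = (6 + 2*(-6)²)*(488/3) = (6 + 2*36)*(488/3) = (6 + 72)*(488/3) = 78*(488/3) = 12688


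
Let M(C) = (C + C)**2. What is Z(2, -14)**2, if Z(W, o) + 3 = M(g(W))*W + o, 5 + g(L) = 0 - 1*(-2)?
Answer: 3025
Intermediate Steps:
g(L) = -3 (g(L) = -5 + (0 - 1*(-2)) = -5 + (0 + 2) = -5 + 2 = -3)
M(C) = 4*C**2 (M(C) = (2*C)**2 = 4*C**2)
Z(W, o) = -3 + o + 36*W (Z(W, o) = -3 + ((4*(-3)**2)*W + o) = -3 + ((4*9)*W + o) = -3 + (36*W + o) = -3 + (o + 36*W) = -3 + o + 36*W)
Z(2, -14)**2 = (-3 - 14 + 36*2)**2 = (-3 - 14 + 72)**2 = 55**2 = 3025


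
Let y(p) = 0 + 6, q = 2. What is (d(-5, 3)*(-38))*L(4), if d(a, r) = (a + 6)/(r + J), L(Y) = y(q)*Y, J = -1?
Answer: -456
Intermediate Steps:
y(p) = 6
L(Y) = 6*Y
d(a, r) = (6 + a)/(-1 + r) (d(a, r) = (a + 6)/(r - 1) = (6 + a)/(-1 + r))
(d(-5, 3)*(-38))*L(4) = (((6 - 5)/(-1 + 3))*(-38))*(6*4) = ((1/2)*(-38))*24 = -19*24 = -456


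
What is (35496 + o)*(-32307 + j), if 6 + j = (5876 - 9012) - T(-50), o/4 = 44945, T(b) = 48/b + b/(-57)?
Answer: -10874604064132/1425 ≈ -7.6313e+9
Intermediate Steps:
T(b) = 48/b - b/57 (T(b) = 48/b + b*(-1/57) = 48/b - b/57)
o = 179780 (o = 4*44945 = 179780)
j = -4477232/1425 (j = -6 + ((5876 - 9012) - (48/(-50) - 1/57*(-50))) = -6 + (-3136 - (48*(-1/50) + 50/57)) = -6 + (-3136 - (-24/25 + 50/57)) = -6 + (-3136 - 1*(-118/1425)) = -6 + (-3136 + 118/1425) = -6 - 4468682/1425 = -4477232/1425 ≈ -3141.9)
(35496 + o)*(-32307 + j) = (35496 + 179780)*(-32307 - 4477232/1425) = 215276*(-50514707/1425) = -10874604064132/1425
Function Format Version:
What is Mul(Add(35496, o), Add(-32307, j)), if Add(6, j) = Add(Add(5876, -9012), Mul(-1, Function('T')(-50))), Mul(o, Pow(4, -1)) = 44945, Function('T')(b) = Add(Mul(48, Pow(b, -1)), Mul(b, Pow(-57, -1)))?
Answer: Rational(-10874604064132, 1425) ≈ -7.6313e+9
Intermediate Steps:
Function('T')(b) = Add(Mul(48, Pow(b, -1)), Mul(Rational(-1, 57), b)) (Function('T')(b) = Add(Mul(48, Pow(b, -1)), Mul(b, Rational(-1, 57))) = Add(Mul(48, Pow(b, -1)), Mul(Rational(-1, 57), b)))
o = 179780 (o = Mul(4, 44945) = 179780)
j = Rational(-4477232, 1425) (j = Add(-6, Add(Add(5876, -9012), Mul(-1, Add(Mul(48, Pow(-50, -1)), Mul(Rational(-1, 57), -50))))) = Add(-6, Add(-3136, Mul(-1, Add(Mul(48, Rational(-1, 50)), Rational(50, 57))))) = Add(-6, Add(-3136, Mul(-1, Add(Rational(-24, 25), Rational(50, 57))))) = Add(-6, Add(-3136, Mul(-1, Rational(-118, 1425)))) = Add(-6, Add(-3136, Rational(118, 1425))) = Add(-6, Rational(-4468682, 1425)) = Rational(-4477232, 1425) ≈ -3141.9)
Mul(Add(35496, o), Add(-32307, j)) = Mul(Add(35496, 179780), Add(-32307, Rational(-4477232, 1425))) = Mul(215276, Rational(-50514707, 1425)) = Rational(-10874604064132, 1425)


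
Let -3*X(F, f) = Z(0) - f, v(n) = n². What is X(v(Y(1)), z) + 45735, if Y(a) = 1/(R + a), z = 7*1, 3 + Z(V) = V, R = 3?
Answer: 137215/3 ≈ 45738.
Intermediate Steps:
Z(V) = -3 + V
z = 7
Y(a) = 1/(3 + a)
X(F, f) = 1 + f/3 (X(F, f) = -((-3 + 0) - f)/3 = -(-3 - f)/3 = 1 + f/3)
X(v(Y(1)), z) + 45735 = (1 + (⅓)*7) + 45735 = (1 + 7/3) + 45735 = 10/3 + 45735 = 137215/3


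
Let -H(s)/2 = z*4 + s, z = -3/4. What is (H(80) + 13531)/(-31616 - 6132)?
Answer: -13377/37748 ≈ -0.35438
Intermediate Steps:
z = -¾ (z = -3*¼ = -¾ ≈ -0.75000)
H(s) = 6 - 2*s (H(s) = -2*(-¾*4 + s) = -2*(-3 + s) = 6 - 2*s)
(H(80) + 13531)/(-31616 - 6132) = ((6 - 2*80) + 13531)/(-31616 - 6132) = ((6 - 160) + 13531)/(-37748) = (-154 + 13531)*(-1/37748) = 13377*(-1/37748) = -13377/37748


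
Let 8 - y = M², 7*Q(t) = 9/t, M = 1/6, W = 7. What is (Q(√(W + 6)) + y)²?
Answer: 52574029/825552 + 41*√13/26 ≈ 69.369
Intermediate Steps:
M = ⅙ (M = 1*(⅙) = ⅙ ≈ 0.16667)
Q(t) = 9/(7*t) (Q(t) = (9/t)/7 = 9/(7*t))
y = 287/36 (y = 8 - (⅙)² = 8 - 1*1/36 = 8 - 1/36 = 287/36 ≈ 7.9722)
(Q(√(W + 6)) + y)² = (9/(7*(√(7 + 6))) + 287/36)² = (9/(7*(√13)) + 287/36)² = (9*(√13/13)/7 + 287/36)² = (9*√13/91 + 287/36)² = (287/36 + 9*√13/91)²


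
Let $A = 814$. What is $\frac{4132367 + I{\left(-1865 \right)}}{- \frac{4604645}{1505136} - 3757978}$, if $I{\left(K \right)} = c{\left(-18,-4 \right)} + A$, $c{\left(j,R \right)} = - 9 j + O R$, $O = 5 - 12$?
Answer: $- \frac{6221285493456}{5656272579653} \approx -1.0999$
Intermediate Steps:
$O = -7$
$c{\left(j,R \right)} = - 9 j - 7 R$
$I{\left(K \right)} = 1004$ ($I{\left(K \right)} = \left(\left(-9\right) \left(-18\right) - -28\right) + 814 = \left(162 + 28\right) + 814 = 190 + 814 = 1004$)
$\frac{4132367 + I{\left(-1865 \right)}}{- \frac{4604645}{1505136} - 3757978} = \frac{4132367 + 1004}{- \frac{4604645}{1505136} - 3757978} = \frac{4133371}{\left(-4604645\right) \frac{1}{1505136} - 3757978} = \frac{4133371}{- \frac{4604645}{1505136} - 3757978} = \frac{4133371}{- \frac{5656272579653}{1505136}} = 4133371 \left(- \frac{1505136}{5656272579653}\right) = - \frac{6221285493456}{5656272579653}$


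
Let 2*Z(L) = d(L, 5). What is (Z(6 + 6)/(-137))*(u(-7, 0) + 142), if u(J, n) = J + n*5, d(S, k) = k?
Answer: -675/274 ≈ -2.4635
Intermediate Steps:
Z(L) = 5/2 (Z(L) = (½)*5 = 5/2)
u(J, n) = J + 5*n
(Z(6 + 6)/(-137))*(u(-7, 0) + 142) = ((5/2)/(-137))*((-7 + 5*0) + 142) = ((5/2)*(-1/137))*((-7 + 0) + 142) = -5*(-7 + 142)/274 = -5/274*135 = -675/274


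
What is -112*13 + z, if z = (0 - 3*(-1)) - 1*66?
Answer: -1519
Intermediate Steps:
z = -63 (z = (0 + 3) - 66 = 3 - 66 = -63)
-112*13 + z = -112*13 - 63 = -1456 - 63 = -1519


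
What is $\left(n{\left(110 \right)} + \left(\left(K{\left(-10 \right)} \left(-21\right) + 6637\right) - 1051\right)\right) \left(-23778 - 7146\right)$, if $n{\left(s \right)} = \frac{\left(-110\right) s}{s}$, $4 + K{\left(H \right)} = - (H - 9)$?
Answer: $-159598764$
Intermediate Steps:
$K{\left(H \right)} = 5 - H$ ($K{\left(H \right)} = -4 - \left(H - 9\right) = -4 - \left(-9 + H\right) = 5 - H$)
$n{\left(s \right)} = -110$
$\left(n{\left(110 \right)} + \left(\left(K{\left(-10 \right)} \left(-21\right) + 6637\right) - 1051\right)\right) \left(-23778 - 7146\right) = \left(-110 + \left(\left(\left(5 - -10\right) \left(-21\right) + 6637\right) - 1051\right)\right) \left(-23778 - 7146\right) = \left(-110 + \left(\left(\left(5 + 10\right) \left(-21\right) + 6637\right) - 1051\right)\right) \left(-30924\right) = \left(-110 + \left(\left(15 \left(-21\right) + 6637\right) - 1051\right)\right) \left(-30924\right) = \left(-110 + \left(\left(-315 + 6637\right) - 1051\right)\right) \left(-30924\right) = \left(-110 + \left(6322 - 1051\right)\right) \left(-30924\right) = \left(-110 + 5271\right) \left(-30924\right) = 5161 \left(-30924\right) = -159598764$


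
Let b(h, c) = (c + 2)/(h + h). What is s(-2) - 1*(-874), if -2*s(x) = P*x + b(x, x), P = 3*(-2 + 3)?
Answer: 877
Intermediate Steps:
b(h, c) = (2 + c)/(2*h) (b(h, c) = (2 + c)/((2*h)) = (2 + c)*(1/(2*h)) = (2 + c)/(2*h))
P = 3 (P = 3*1 = 3)
s(x) = -3*x/2 - (2 + x)/(4*x) (s(x) = -(3*x + (2 + x)/(2*x))/2 = -3*x/2 - (2 + x)/(4*x))
s(-2) - 1*(-874) = (¼)*(-2 - 1*(-2) - 6*(-2)²)/(-2) - 1*(-874) = (¼)*(-½)*(-2 + 2 - 6*4) + 874 = (¼)*(-½)*(-2 + 2 - 24) + 874 = (¼)*(-½)*(-24) + 874 = 3 + 874 = 877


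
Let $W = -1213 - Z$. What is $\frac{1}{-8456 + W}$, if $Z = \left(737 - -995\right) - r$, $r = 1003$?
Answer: $- \frac{1}{10398} \approx -9.6172 \cdot 10^{-5}$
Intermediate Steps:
$Z = 729$ ($Z = \left(737 - -995\right) - 1003 = \left(737 + 995\right) - 1003 = 1732 - 1003 = 729$)
$W = -1942$ ($W = -1213 - 729 = -1942$)
$\frac{1}{-8456 + W} = \frac{1}{-8456 - 1942} = \frac{1}{-10398} = - \frac{1}{10398}$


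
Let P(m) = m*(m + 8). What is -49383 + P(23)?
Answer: -48670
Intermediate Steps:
P(m) = m*(8 + m)
-49383 + P(23) = -49383 + 23*(8 + 23) = -49383 + 23*31 = -49383 + 713 = -48670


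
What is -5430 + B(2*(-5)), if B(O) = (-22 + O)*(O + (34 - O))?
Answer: -6518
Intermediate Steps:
B(O) = -748 + 34*O (B(O) = (-22 + O)*34 = -748 + 34*O)
-5430 + B(2*(-5)) = -5430 + (-748 + 34*(2*(-5))) = -5430 + (-748 + 34*(-10)) = -5430 + (-748 - 340) = -5430 - 1088 = -6518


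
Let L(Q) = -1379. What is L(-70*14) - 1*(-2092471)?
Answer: 2091092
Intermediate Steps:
L(-70*14) - 1*(-2092471) = -1379 - 1*(-2092471) = -1379 + 2092471 = 2091092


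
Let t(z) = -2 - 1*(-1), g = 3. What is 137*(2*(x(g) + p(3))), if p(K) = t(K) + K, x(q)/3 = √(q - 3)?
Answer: 548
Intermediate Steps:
t(z) = -1 (t(z) = -2 + 1 = -1)
x(q) = 3*√(-3 + q) (x(q) = 3*√(q - 3) = 3*√(-3 + q))
p(K) = -1 + K
137*(2*(x(g) + p(3))) = 137*(2*(3*√(-3 + 3) + (-1 + 3))) = 137*(2*(3*√0 + 2)) = 137*(2*(3*0 + 2)) = 137*(2*(0 + 2)) = 137*(2*2) = 137*4 = 548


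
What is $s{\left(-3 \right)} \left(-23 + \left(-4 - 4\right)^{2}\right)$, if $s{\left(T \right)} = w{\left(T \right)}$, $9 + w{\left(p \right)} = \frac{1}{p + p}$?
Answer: $- \frac{2255}{6} \approx -375.83$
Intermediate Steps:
$w{\left(p \right)} = -9 + \frac{1}{2 p}$ ($w{\left(p \right)} = -9 + \frac{1}{p + p} = -9 + \frac{1}{2 p}$)
$s{\left(T \right)} = -9 + \frac{1}{2 T}$
$s{\left(-3 \right)} \left(-23 + \left(-4 - 4\right)^{2}\right) = \left(-9 + \frac{1}{2 \left(-3\right)}\right) \left(-23 + \left(-4 - 4\right)^{2}\right) = \left(-9 + \frac{1}{2} \left(- \frac{1}{3}\right)\right) \left(-23 + \left(-8\right)^{2}\right) = \left(-9 - \frac{1}{6}\right) \left(-23 + 64\right) = \left(- \frac{55}{6}\right) 41 = - \frac{2255}{6}$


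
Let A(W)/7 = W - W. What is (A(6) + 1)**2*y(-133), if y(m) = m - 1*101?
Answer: -234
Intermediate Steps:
y(m) = -101 + m (y(m) = m - 101 = -101 + m)
A(W) = 0 (A(W) = 7*(W - W) = 7*0 = 0)
(A(6) + 1)**2*y(-133) = (0 + 1)**2*(-101 - 133) = 1**2*(-234) = 1*(-234) = -234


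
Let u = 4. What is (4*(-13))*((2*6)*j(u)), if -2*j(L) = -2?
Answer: -624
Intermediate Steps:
j(L) = 1 (j(L) = -½*(-2) = 1)
(4*(-13))*((2*6)*j(u)) = (4*(-13))*((2*6)*1) = -624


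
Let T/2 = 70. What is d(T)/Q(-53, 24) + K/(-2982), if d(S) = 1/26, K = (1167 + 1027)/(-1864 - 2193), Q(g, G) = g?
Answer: -4537321/8335504086 ≈ -0.00054434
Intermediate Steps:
T = 140 (T = 2*70 = 140)
K = -2194/4057 (K = 2194/(-4057) = 2194*(-1/4057) = -2194/4057 ≈ -0.54079)
d(S) = 1/26
d(T)/Q(-53, 24) + K/(-2982) = (1/26)/(-53) - 2194/4057/(-2982) = (1/26)*(-1/53) - 2194/4057*(-1/2982) = -1/1378 + 1097/6048987 = -4537321/8335504086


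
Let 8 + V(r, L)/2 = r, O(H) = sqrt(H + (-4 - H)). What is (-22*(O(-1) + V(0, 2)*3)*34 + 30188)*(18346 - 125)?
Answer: 1204262332 - 27258616*I ≈ 1.2043e+9 - 2.7259e+7*I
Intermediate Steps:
O(H) = 2*I (O(H) = sqrt(-4) = 2*I)
V(r, L) = -16 + 2*r
(-22*(O(-1) + V(0, 2)*3)*34 + 30188)*(18346 - 125) = (-22*(2*I + (-16 + 2*0)*3)*34 + 30188)*(18346 - 125) = (-22*(2*I + (-16 + 0)*3)*34 + 30188)*18221 = (-22*(2*I - 16*3)*34 + 30188)*18221 = (-22*(2*I - 48)*34 + 30188)*18221 = (-22*(-48 + 2*I)*34 + 30188)*18221 = ((1056 - 44*I)*34 + 30188)*18221 = ((35904 - 1496*I) + 30188)*18221 = (66092 - 1496*I)*18221 = 1204262332 - 27258616*I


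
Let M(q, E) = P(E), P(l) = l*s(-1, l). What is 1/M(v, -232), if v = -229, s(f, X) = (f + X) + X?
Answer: 1/107880 ≈ 9.2696e-6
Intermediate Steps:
s(f, X) = f + 2*X (s(f, X) = (X + f) + X = f + 2*X)
P(l) = l*(-1 + 2*l)
M(q, E) = E*(-1 + 2*E)
1/M(v, -232) = 1/(-232*(-1 + 2*(-232))) = 1/(-232*(-1 - 464)) = 1/(-232*(-465)) = 1/107880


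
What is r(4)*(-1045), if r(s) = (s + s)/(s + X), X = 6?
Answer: -836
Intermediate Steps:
r(s) = 2*s/(6 + s) (r(s) = (s + s)/(s + 6) = (2*s)/(6 + s) = 2*s/(6 + s))
r(4)*(-1045) = (2*4/(6 + 4))*(-1045) = (2*4/10)*(-1045) = (2*4*(⅒))*(-1045) = (⅘)*(-1045) = -836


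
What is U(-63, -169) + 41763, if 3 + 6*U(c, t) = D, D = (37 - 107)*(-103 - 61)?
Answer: 262055/6 ≈ 43676.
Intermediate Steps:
D = 11480 (D = -70*(-164) = 11480)
U(c, t) = 11477/6 (U(c, t) = -1/2 + (1/6)*11480 = -1/2 + 5740/3 = 11477/6)
U(-63, -169) + 41763 = 11477/6 + 41763 = 262055/6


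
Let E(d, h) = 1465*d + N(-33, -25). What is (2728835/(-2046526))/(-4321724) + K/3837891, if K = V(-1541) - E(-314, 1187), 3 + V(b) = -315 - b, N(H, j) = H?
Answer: 4079687080142350169/33944305744564652184 ≈ 0.12019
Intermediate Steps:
E(d, h) = -33 + 1465*d (E(d, h) = 1465*d - 33 = -33 + 1465*d)
V(b) = -318 - b (V(b) = -3 + (-315 - b) = -318 - b)
K = 461266 (K = (-318 - 1*(-1541)) - (-33 + 1465*(-314)) = (-318 + 1541) - (-33 - 460010) = 1223 - 1*(-460043) = 1223 + 460043 = 461266)
(2728835/(-2046526))/(-4321724) + K/3837891 = (2728835/(-2046526))/(-4321724) + 461266/3837891 = (2728835*(-1/2046526))*(-1/4321724) + 461266*(1/3837891) = -2728835/2046526*(-1/4321724) + 461266/3837891 = 2728835/8844520530824 + 461266/3837891 = 4079687080142350169/33944305744564652184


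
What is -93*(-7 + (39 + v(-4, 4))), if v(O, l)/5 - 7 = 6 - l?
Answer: -7161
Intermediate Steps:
v(O, l) = 65 - 5*l (v(O, l) = 35 + 5*(6 - l) = 35 + (30 - 5*l) = 65 - 5*l)
-93*(-7 + (39 + v(-4, 4))) = -93*(-7 + (39 + (65 - 5*4))) = -93*(-7 + (39 + (65 - 20))) = -93*(-7 + (39 + 45)) = -93*(-7 + 84) = -93*77 = -7161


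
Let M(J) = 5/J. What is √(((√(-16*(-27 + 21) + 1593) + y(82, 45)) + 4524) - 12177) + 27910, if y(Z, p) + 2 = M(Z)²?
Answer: 27910 + √(-51472195 + 6724*√1689)/82 ≈ 27910.0 + 87.258*I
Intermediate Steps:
y(Z, p) = -2 + 25/Z² (y(Z, p) = -2 + (5/Z)² = -2 + 25/Z²)
√(((√(-16*(-27 + 21) + 1593) + y(82, 45)) + 4524) - 12177) + 27910 = √(((√(-16*(-27 + 21) + 1593) + (-2 + 25/82²)) + 4524) - 12177) + 27910 = √(((√(-16*(-6) + 1593) + (-2 + 25*(1/6724))) + 4524) - 12177) + 27910 = √(((√(96 + 1593) + (-2 + 25/6724)) + 4524) - 12177) + 27910 = √(((√1689 - 13423/6724) + 4524) - 12177) + 27910 = √(((-13423/6724 + √1689) + 4524) - 12177) + 27910 = √((30405953/6724 + √1689) - 12177) + 27910 = √(-51472195/6724 + √1689) + 27910 = 27910 + √(-51472195/6724 + √1689)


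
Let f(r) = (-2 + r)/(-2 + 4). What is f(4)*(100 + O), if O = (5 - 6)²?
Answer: 101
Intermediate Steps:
f(r) = -1 + r/2 (f(r) = (-2 + r)/2 = (-2 + r)*(½) = -1 + r/2)
O = 1 (O = (-1)² = 1)
f(4)*(100 + O) = (-1 + (½)*4)*(100 + 1) = (-1 + 2)*101 = 1*101 = 101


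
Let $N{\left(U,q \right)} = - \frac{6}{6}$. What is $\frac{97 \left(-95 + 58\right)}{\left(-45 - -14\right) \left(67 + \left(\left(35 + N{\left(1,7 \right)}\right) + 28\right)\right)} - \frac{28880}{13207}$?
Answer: $- \frac{68091197}{52814793} \approx -1.2892$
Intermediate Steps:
$N{\left(U,q \right)} = -1$ ($N{\left(U,q \right)} = \left(-6\right) \frac{1}{6} = -1$)
$\frac{97 \left(-95 + 58\right)}{\left(-45 - -14\right) \left(67 + \left(\left(35 + N{\left(1,7 \right)}\right) + 28\right)\right)} - \frac{28880}{13207} = \frac{97 \left(-95 + 58\right)}{\left(-45 - -14\right) \left(67 + \left(\left(35 - 1\right) + 28\right)\right)} - \frac{28880}{13207} = \frac{97 \left(-37\right)}{\left(-45 + 14\right) \left(67 + \left(34 + 28\right)\right)} - \frac{28880}{13207} = - \frac{3589}{\left(-31\right) \left(67 + 62\right)} - \frac{28880}{13207} = - \frac{3589}{\left(-31\right) 129} - \frac{28880}{13207} = - \frac{3589}{-3999} - \frac{28880}{13207} = \left(-3589\right) \left(- \frac{1}{3999}\right) - \frac{28880}{13207} = \frac{3589}{3999} - \frac{28880}{13207} = - \frac{68091197}{52814793}$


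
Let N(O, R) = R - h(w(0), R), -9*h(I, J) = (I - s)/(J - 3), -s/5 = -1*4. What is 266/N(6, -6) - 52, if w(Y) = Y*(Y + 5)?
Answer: -22889/233 ≈ -98.236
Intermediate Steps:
s = 20 (s = -(-5)*4 = -5*(-4) = 20)
w(Y) = Y*(5 + Y)
h(I, J) = -(-20 + I)/(9*(-3 + J)) (h(I, J) = -(I - 1*20)/(9*(J - 3)) = -(I - 20)/(9*(-3 + J)) = -(-20 + I)/(9*(-3 + J)))
N(O, R) = R - 20/(9*(-3 + R)) (N(O, R) = R - (20 - 0*(5 + 0))/(9*(-3 + R)) = R - (20 - 0*5)/(9*(-3 + R)) = R - (20 - 1*0)/(9*(-3 + R)) = R - (20 + 0)/(9*(-3 + R)) = R - 20/(9*(-3 + R)))
266/N(6, -6) - 52 = 266/(((-20/9 - 6*(-3 - 6))/(-3 - 6))) - 52 = 266/(((-20/9 - 6*(-9))/(-9))) - 52 = 266/((-(-20/9 + 54)/9)) - 52 = 266/((-⅑*466/9)) - 52 = 266/(-466/81) - 52 = 266*(-81/466) - 52 = -10773/233 - 52 = -22889/233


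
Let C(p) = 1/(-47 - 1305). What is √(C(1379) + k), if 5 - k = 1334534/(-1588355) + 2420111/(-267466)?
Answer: 3*√201820677989280244434793430/11045604919180 ≈ 3.8585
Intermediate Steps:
C(p) = -1/1352 (C(p) = 1/(-1352) = -1/1352)
k = 6325092670399/424830958430 (k = 5 - (1334534/(-1588355) + 2420111/(-267466)) = 5 - (1334534*(-1/1588355) + 2420111*(-1/267466)) = 5 - (-1334534/1588355 - 2420111/267466) = 5 - 1*(-4200937878249/424830958430) = 5 + 4200937878249/424830958430 = 6325092670399/424830958430 ≈ 14.888)
√(C(1379) + k) = √(-1/1352 + 6325092670399/424830958430) = √(4275550229710509/287185727898680) = 3*√201820677989280244434793430/11045604919180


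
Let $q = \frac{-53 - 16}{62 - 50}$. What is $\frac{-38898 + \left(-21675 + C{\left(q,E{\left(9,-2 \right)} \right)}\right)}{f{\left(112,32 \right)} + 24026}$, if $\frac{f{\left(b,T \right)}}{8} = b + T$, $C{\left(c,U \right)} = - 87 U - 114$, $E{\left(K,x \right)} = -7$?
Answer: $- \frac{30039}{12589} \approx -2.3861$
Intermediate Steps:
$q = - \frac{23}{4}$ ($q = - \frac{69}{12} = \left(-69\right) \frac{1}{12} = - \frac{23}{4} \approx -5.75$)
$C{\left(c,U \right)} = -114 - 87 U$
$f{\left(b,T \right)} = 8 T + 8 b$ ($f{\left(b,T \right)} = 8 \left(b + T\right) = 8 \left(T + b\right) = 8 T + 8 b$)
$\frac{-38898 + \left(-21675 + C{\left(q,E{\left(9,-2 \right)} \right)}\right)}{f{\left(112,32 \right)} + 24026} = \frac{-38898 - 21180}{\left(8 \cdot 32 + 8 \cdot 112\right) + 24026} = \frac{-38898 + \left(-21675 + \left(-114 + 609\right)\right)}{\left(256 + 896\right) + 24026} = \frac{-38898 + \left(-21675 + 495\right)}{1152 + 24026} = \frac{-38898 - 21180}{25178} = \left(-60078\right) \frac{1}{25178} = - \frac{30039}{12589}$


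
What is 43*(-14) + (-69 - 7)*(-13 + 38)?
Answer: -2502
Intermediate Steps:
43*(-14) + (-69 - 7)*(-13 + 38) = -602 - 76*25 = -602 - 1900 = -2502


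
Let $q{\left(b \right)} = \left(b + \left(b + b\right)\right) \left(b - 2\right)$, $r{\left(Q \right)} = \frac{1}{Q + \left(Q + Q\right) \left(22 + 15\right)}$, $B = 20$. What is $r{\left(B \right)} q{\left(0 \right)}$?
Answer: $0$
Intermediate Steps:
$r{\left(Q \right)} = \frac{1}{75 Q}$ ($r{\left(Q \right)} = \frac{1}{Q + 2 Q 37} = \frac{1}{Q + 74 Q} = \frac{1}{75 Q}$)
$q{\left(b \right)} = 3 b \left(-2 + b\right)$ ($q{\left(b \right)} = \left(b + 2 b\right) \left(-2 + b\right) = 3 b \left(-2 + b\right)$)
$r{\left(B \right)} q{\left(0 \right)} = \frac{1}{75 \cdot 20} \cdot 3 \cdot 0 \left(-2 + 0\right) = \frac{1}{75} \cdot \frac{1}{20} \cdot 3 \cdot 0 \left(-2\right) = \frac{1}{1500} \cdot 0 = 0$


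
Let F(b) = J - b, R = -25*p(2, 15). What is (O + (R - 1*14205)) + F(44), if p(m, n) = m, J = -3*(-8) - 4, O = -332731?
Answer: -347010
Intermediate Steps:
J = 20 (J = 24 - 4 = 20)
R = -50 (R = -25*2 = -50)
F(b) = 20 - b
(O + (R - 1*14205)) + F(44) = (-332731 + (-50 - 1*14205)) + (20 - 1*44) = (-332731 + (-50 - 14205)) + (20 - 44) = (-332731 - 14255) - 24 = -346986 - 24 = -347010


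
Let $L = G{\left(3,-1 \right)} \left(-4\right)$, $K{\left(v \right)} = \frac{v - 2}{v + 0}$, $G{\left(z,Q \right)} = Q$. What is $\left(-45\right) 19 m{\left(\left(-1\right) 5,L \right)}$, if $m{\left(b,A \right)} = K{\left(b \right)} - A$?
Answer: $2223$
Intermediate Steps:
$K{\left(v \right)} = \frac{-2 + v}{v}$
$L = 4$ ($L = \left(-1\right) \left(-4\right) = 4$)
$m{\left(b,A \right)} = - A + \frac{-2 + b}{b}$ ($m{\left(b,A \right)} = \frac{-2 + b}{b} - A = - A + \frac{-2 + b}{b}$)
$\left(-45\right) 19 m{\left(\left(-1\right) 5,L \right)} = \left(-45\right) 19 \left(1 - 4 - \frac{2}{\left(-1\right) 5}\right) = - 855 \left(1 - 4 - \frac{2}{-5}\right) = - 855 \left(1 - 4 - - \frac{2}{5}\right) = - 855 \left(1 - 4 + \frac{2}{5}\right) = \left(-855\right) \left(- \frac{13}{5}\right) = 2223$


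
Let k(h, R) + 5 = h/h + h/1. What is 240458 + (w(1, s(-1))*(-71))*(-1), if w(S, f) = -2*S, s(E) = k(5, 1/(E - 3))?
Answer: 240316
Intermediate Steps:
k(h, R) = -4 + h (k(h, R) = -5 + (h/h + h/1) = -5 + (1 + h*1) = -5 + (1 + h) = -4 + h)
s(E) = 1 (s(E) = -4 + 5 = 1)
240458 + (w(1, s(-1))*(-71))*(-1) = 240458 + (-2*1*(-71))*(-1) = 240458 - 2*(-71)*(-1) = 240458 + 142*(-1) = 240458 - 142 = 240316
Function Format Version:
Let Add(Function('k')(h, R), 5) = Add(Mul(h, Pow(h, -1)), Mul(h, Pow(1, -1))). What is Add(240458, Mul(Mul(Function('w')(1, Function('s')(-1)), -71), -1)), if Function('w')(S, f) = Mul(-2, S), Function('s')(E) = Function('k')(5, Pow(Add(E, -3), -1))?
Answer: 240316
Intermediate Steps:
Function('k')(h, R) = Add(-4, h) (Function('k')(h, R) = Add(-5, Add(Mul(h, Pow(h, -1)), Mul(h, Pow(1, -1)))) = Add(-5, Add(1, Mul(h, 1))) = Add(-5, Add(1, h)) = Add(-4, h))
Function('s')(E) = 1 (Function('s')(E) = Add(-4, 5) = 1)
Add(240458, Mul(Mul(Function('w')(1, Function('s')(-1)), -71), -1)) = Add(240458, Mul(Mul(Mul(-2, 1), -71), -1)) = Add(240458, Mul(Mul(-2, -71), -1)) = Add(240458, Mul(142, -1)) = Add(240458, -142) = 240316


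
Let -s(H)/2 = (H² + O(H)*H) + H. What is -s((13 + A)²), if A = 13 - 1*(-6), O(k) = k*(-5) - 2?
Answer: -8390656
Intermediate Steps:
O(k) = -2 - 5*k (O(k) = -5*k - 2 = -2 - 5*k)
A = 19 (A = 13 + 6 = 19)
s(H) = -2*H - 2*H² - 2*H*(-2 - 5*H) (s(H) = -2*((H² + (-2 - 5*H)*H) + H) = -2*((H² + H*(-2 - 5*H)) + H) = -2*(H + H² + H*(-2 - 5*H)) = -2*H - 2*H² - 2*H*(-2 - 5*H))
-s((13 + A)²) = -2*(13 + 19)²*(1 + 4*(13 + 19)²) = -2*32²*(1 + 4*32²) = -2*1024*(1 + 4*1024) = -2*1024*(1 + 4096) = -2*1024*4097 = -1*8390656 = -8390656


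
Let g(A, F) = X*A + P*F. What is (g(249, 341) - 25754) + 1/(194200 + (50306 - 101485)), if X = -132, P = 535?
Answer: 17707859074/143021 ≈ 1.2381e+5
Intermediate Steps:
g(A, F) = -132*A + 535*F
(g(249, 341) - 25754) + 1/(194200 + (50306 - 101485)) = ((-132*249 + 535*341) - 25754) + 1/(194200 + (50306 - 101485)) = ((-32868 + 182435) - 25754) + 1/(194200 - 51179) = (149567 - 25754) + 1/143021 = 123813 + 1/143021 = 17707859074/143021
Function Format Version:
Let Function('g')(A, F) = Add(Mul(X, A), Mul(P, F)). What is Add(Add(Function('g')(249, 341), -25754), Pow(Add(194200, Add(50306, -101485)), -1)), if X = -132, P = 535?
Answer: Rational(17707859074, 143021) ≈ 1.2381e+5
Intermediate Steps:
Function('g')(A, F) = Add(Mul(-132, A), Mul(535, F))
Add(Add(Function('g')(249, 341), -25754), Pow(Add(194200, Add(50306, -101485)), -1)) = Add(Add(Add(Mul(-132, 249), Mul(535, 341)), -25754), Pow(Add(194200, Add(50306, -101485)), -1)) = Add(Add(Add(-32868, 182435), -25754), Pow(Add(194200, -51179), -1)) = Add(Add(149567, -25754), Pow(143021, -1)) = Add(123813, Rational(1, 143021)) = Rational(17707859074, 143021)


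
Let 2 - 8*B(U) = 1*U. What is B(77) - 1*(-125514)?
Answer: 1004037/8 ≈ 1.2550e+5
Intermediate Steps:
B(U) = ¼ - U/8
B(77) - 1*(-125514) = (¼ - ⅛*77) - 1*(-125514) = (¼ - 77/8) + 125514 = -75/8 + 125514 = 1004037/8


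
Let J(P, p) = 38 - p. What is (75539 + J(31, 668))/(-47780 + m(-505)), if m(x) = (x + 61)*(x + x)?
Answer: 74909/400660 ≈ 0.18696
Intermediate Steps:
m(x) = 2*x*(61 + x) (m(x) = (61 + x)*(2*x) = 2*x*(61 + x))
(75539 + J(31, 668))/(-47780 + m(-505)) = (75539 + (38 - 1*668))/(-47780 + 2*(-505)*(61 - 505)) = (75539 + (38 - 668))/(-47780 + 2*(-505)*(-444)) = (75539 - 630)/(-47780 + 448440) = 74909/400660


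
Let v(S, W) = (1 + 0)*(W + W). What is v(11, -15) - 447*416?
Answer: -185982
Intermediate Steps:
v(S, W) = 2*W (v(S, W) = 1*(2*W) = 2*W)
v(11, -15) - 447*416 = 2*(-15) - 447*416 = -30 - 185952 = -185982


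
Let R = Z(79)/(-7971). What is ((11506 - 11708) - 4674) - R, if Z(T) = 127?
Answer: -38866469/7971 ≈ -4876.0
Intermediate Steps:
R = -127/7971 (R = 127/(-7971) = 127*(-1/7971) = -127/7971 ≈ -0.015933)
((11506 - 11708) - 4674) - R = ((11506 - 11708) - 4674) - 1*(-127/7971) = (-202 - 4674) + 127/7971 = -4876 + 127/7971 = -38866469/7971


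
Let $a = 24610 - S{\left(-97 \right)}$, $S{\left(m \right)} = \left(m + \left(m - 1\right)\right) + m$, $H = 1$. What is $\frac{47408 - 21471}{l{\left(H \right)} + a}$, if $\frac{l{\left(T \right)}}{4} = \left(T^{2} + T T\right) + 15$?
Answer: $\frac{25937}{24970} \approx 1.0387$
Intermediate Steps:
$S{\left(m \right)} = -1 + 3 m$ ($S{\left(m \right)} = \left(m + \left(-1 + m\right)\right) + m = \left(-1 + 2 m\right) + m = -1 + 3 m$)
$a = 24902$ ($a = 24610 - \left(-1 + 3 \left(-97\right)\right) = 24610 - \left(-1 - 291\right) = 24610 - -292 = 24610 + 292 = 24902$)
$l{\left(T \right)} = 60 + 8 T^{2}$ ($l{\left(T \right)} = 4 \left(\left(T^{2} + T T\right) + 15\right) = 4 \left(\left(T^{2} + T^{2}\right) + 15\right) = 4 \left(2 T^{2} + 15\right) = 4 \left(15 + 2 T^{2}\right) = 60 + 8 T^{2}$)
$\frac{47408 - 21471}{l{\left(H \right)} + a} = \frac{47408 - 21471}{\left(60 + 8 \cdot 1^{2}\right) + 24902} = \frac{25937}{\left(60 + 8 \cdot 1\right) + 24902} = \frac{25937}{\left(60 + 8\right) + 24902} = \frac{25937}{68 + 24902} = \frac{25937}{24970}$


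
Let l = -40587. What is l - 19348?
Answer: -59935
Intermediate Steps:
l - 19348 = -40587 - 19348 = -59935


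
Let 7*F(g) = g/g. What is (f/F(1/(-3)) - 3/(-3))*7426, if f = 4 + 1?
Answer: 267336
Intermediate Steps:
F(g) = ⅐ (F(g) = (g/g)/7 = (⅐)*1 = ⅐)
f = 5
(f/F(1/(-3)) - 3/(-3))*7426 = (5/(⅐) - 3/(-3))*7426 = (5*7 - 3*(-⅓))*7426 = (35 + 1)*7426 = 36*7426 = 267336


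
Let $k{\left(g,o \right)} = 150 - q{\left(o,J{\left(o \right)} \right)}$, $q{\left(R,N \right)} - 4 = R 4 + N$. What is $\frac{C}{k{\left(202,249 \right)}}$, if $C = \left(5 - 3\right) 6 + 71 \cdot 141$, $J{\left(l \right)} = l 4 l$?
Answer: $- \frac{10023}{248854} \approx -0.040277$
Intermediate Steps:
$J{\left(l \right)} = 4 l^{2}$ ($J{\left(l \right)} = 4 l l = 4 l^{2}$)
$q{\left(R,N \right)} = 4 + N + 4 R$ ($q{\left(R,N \right)} = 4 + \left(R 4 + N\right) = 4 + \left(4 R + N\right) = 4 + \left(N + 4 R\right) = 4 + N + 4 R$)
$k{\left(g,o \right)} = 146 - 4 o - 4 o^{2}$ ($k{\left(g,o \right)} = 150 - \left(4 + 4 o^{2} + 4 o\right) = 150 - \left(4 + 4 o + 4 o^{2}\right) = 146 - 4 o - 4 o^{2}$)
$C = 10023$ ($C = 2 \cdot 6 + 10011 = 12 + 10011 = 10023$)
$\frac{C}{k{\left(202,249 \right)}} = \frac{10023}{146 - 996 - 4 \cdot 249^{2}} = \frac{10023}{146 - 996 - 248004} = \frac{10023}{-248854} = 10023 \left(- \frac{1}{248854}\right) = - \frac{10023}{248854}$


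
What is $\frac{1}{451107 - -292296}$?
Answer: $\frac{1}{743403} \approx 1.3452 \cdot 10^{-6}$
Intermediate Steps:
$\frac{1}{451107 - -292296} = \frac{1}{451107 + 292296} = \frac{1}{743403}$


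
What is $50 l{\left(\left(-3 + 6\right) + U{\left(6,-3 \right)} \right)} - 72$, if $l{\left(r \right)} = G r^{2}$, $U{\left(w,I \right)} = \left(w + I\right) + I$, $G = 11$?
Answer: $4878$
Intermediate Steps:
$U{\left(w,I \right)} = w + 2 I$ ($U{\left(w,I \right)} = \left(I + w\right) + I = w + 2 I$)
$l{\left(r \right)} = 11 r^{2}$
$50 l{\left(\left(-3 + 6\right) + U{\left(6,-3 \right)} \right)} - 72 = 50 \cdot 11 \left(\left(-3 + 6\right) + \left(6 + 2 \left(-3\right)\right)\right)^{2} - 72 = 50 \cdot 11 \left(3 + \left(6 - 6\right)\right)^{2} - 72 = 50 \cdot 11 \left(3 + 0\right)^{2} - 72 = 50 \cdot 11 \cdot 3^{2} - 72 = 50 \cdot 11 \cdot 9 - 72 = 50 \cdot 99 - 72 = 4950 - 72 = 4878$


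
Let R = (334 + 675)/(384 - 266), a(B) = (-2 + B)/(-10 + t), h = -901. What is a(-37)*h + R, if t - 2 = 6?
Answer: -1036096/59 ≈ -17561.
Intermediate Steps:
t = 8 (t = 2 + 6 = 8)
a(B) = 1 - B/2 (a(B) = (-2 + B)/(-10 + 8) = (-2 + B)/(-2) = (-2 + B)*(-½) = 1 - B/2)
R = 1009/118 ≈ 8.5508
a(-37)*h + R = (1 - ½*(-37))*(-901) + 1009/118 = (1 + 37/2)*(-901) + 1009/118 = (39/2)*(-901) + 1009/118 = -35139/2 + 1009/118 = -1036096/59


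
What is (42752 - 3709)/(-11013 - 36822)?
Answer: -39043/47835 ≈ -0.81620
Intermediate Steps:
(42752 - 3709)/(-11013 - 36822) = 39043/(-47835) = 39043*(-1/47835) = -39043/47835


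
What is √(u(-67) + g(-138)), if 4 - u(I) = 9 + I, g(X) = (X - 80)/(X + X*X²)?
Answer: √107066204200995/1314105 ≈ 7.8740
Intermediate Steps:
g(X) = (-80 + X)/(X + X³)
u(I) = -5 - I (u(I) = 4 - (9 + I) = 4 + (-9 - I) = -5 - I)
√(u(-67) + g(-138)) = √((-5 - 1*(-67)) + (-80 - 138)/(-138 + (-138)³)) = √((-5 + 67) - 218/(-138 - 2628072)) = √(62 - 218/(-2628210)) = √(62 - 1/2628210*(-218)) = √(62 + 109/1314105) = √(81474619/1314105) = √107066204200995/1314105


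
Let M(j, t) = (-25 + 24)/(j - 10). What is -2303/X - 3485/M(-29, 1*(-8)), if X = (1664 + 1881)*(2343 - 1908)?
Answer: -209591125928/1542075 ≈ -1.3592e+5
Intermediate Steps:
M(j, t) = -1/(-10 + j)
X = 1542075 (X = 3545*435 = 1542075)
-2303/X - 3485/M(-29, 1*(-8)) = -2303/1542075 - 3485/((-1/(-10 - 29))) = -2303*1/1542075 - 3485/((-1/(-39))) = -2303/1542075 - 3485/((-1*(-1/39))) = -2303/1542075 - 3485/1/39 = -2303/1542075 - 3485*39 = -2303/1542075 - 135915 = -209591125928/1542075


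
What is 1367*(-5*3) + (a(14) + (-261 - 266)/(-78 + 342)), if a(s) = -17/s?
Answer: -37899173/1848 ≈ -20508.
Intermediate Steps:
1367*(-5*3) + (a(14) + (-261 - 266)/(-78 + 342)) = 1367*(-5*3) + (-17/14 + (-261 - 266)/(-78 + 342)) = 1367*(-15) + (-17*1/14 - 527/264) = -20505 + (-17/14 - 527*1/264) = -20505 + (-17/14 - 527/264) = -20505 - 5933/1848 = -37899173/1848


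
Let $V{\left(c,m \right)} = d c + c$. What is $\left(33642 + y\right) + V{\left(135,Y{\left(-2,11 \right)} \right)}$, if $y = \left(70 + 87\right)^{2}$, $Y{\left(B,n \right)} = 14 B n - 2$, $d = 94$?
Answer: $71116$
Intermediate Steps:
$Y{\left(B,n \right)} = -2 + 14 B n$ ($Y{\left(B,n \right)} = 14 B n - 2 = -2 + 14 B n$)
$V{\left(c,m \right)} = 95 c$ ($V{\left(c,m \right)} = 94 c + c = 95 c$)
$y = 24649$ ($y = 157^{2} = 24649$)
$\left(33642 + y\right) + V{\left(135,Y{\left(-2,11 \right)} \right)} = \left(33642 + 24649\right) + 95 \cdot 135 = 58291 + 12825 = 71116$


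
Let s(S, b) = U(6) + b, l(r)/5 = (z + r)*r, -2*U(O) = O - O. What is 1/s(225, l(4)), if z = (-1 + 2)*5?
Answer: 1/180 ≈ 0.0055556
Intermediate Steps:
z = 5 (z = 1*5 = 5)
U(O) = 0 (U(O) = -(O - O)/2 = -½*0 = 0)
l(r) = 5*r*(5 + r) (l(r) = 5*((5 + r)*r) = 5*(r*(5 + r)) = 5*r*(5 + r))
s(S, b) = b (s(S, b) = 0 + b = b)
1/s(225, l(4)) = 1/(5*4*(5 + 4)) = 1/(5*4*9) = 1/180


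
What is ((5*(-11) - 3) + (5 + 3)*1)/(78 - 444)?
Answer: 25/183 ≈ 0.13661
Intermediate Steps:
((5*(-11) - 3) + (5 + 3)*1)/(78 - 444) = ((-55 - 3) + 8*1)/(-366) = (-58 + 8)*(-1/366) = -50*(-1/366) = 25/183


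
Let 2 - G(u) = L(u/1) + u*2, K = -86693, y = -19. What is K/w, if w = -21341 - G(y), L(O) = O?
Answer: 86693/21400 ≈ 4.0511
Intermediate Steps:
G(u) = 2 - 3*u (G(u) = 2 - (u/1 + u*2) = 2 - (u*1 + 2*u) = 2 - (u + 2*u) = 2 - 3*u)
w = -21400 (w = -21341 - (2 - 3*(-19)) = -21341 - (2 + 57) = -21341 - 1*59 = -21341 - 59 = -21400)
K/w = -86693/(-21400) = -86693*(-1/21400) = 86693/21400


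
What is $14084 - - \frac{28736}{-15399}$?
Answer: $\frac{216850780}{15399} \approx 14082.0$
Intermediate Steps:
$14084 - - \frac{28736}{-15399} = 14084 - \left(-28736\right) \left(- \frac{1}{15399}\right) = 14084 - \frac{28736}{15399} = \frac{216850780}{15399}$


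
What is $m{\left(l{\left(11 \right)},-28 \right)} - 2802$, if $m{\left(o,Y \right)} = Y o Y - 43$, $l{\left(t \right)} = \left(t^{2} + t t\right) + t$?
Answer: $195507$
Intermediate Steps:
$l{\left(t \right)} = t + 2 t^{2}$ ($l{\left(t \right)} = \left(t^{2} + t^{2}\right) + t = 2 t^{2} + t = t + 2 t^{2}$)
$m{\left(o,Y \right)} = -43 + o Y^{2}$ ($m{\left(o,Y \right)} = o Y^{2} - 43 = -43 + o Y^{2}$)
$m{\left(l{\left(11 \right)},-28 \right)} - 2802 = \left(-43 + 11 \left(1 + 2 \cdot 11\right) \left(-28\right)^{2}\right) - 2802 = \left(-43 + 11 \left(1 + 22\right) 784\right) - 2802 = \left(-43 + 11 \cdot 23 \cdot 784\right) - 2802 = \left(-43 + 253 \cdot 784\right) - 2802 = \left(-43 + 198352\right) - 2802 = 198309 - 2802 = 195507$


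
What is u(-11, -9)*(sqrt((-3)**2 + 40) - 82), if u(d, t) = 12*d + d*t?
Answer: 2475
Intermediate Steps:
u(-11, -9)*(sqrt((-3)**2 + 40) - 82) = (-11*(12 - 9))*(sqrt((-3)**2 + 40) - 82) = (-11*3)*(sqrt(9 + 40) - 82) = -33*(sqrt(49) - 82) = -33*(7 - 82) = -33*(-75) = 2475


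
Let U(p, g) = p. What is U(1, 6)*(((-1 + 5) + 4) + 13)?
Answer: 21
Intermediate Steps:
U(1, 6)*(((-1 + 5) + 4) + 13) = 1*(((-1 + 5) + 4) + 13) = 1*((4 + 4) + 13) = 1*(8 + 13) = 1*21 = 21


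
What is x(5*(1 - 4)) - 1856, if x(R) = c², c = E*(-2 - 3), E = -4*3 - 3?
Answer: 3769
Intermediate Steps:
E = -15 (E = -12 - 3 = -15)
c = 75 (c = -15*(-2 - 3) = -15*(-5) = 75)
x(R) = 5625 (x(R) = 75² = 5625)
x(5*(1 - 4)) - 1856 = 5625 - 1856 = 3769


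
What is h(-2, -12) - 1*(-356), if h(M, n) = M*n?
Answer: 380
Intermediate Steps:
h(-2, -12) - 1*(-356) = -2*(-12) - 1*(-356) = 24 + 356 = 380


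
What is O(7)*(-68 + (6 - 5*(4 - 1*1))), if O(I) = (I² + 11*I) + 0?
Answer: -9702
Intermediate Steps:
O(I) = I² + 11*I
O(7)*(-68 + (6 - 5*(4 - 1*1))) = (7*(11 + 7))*(-68 + (6 - 5*(4 - 1*1))) = (7*18)*(-68 + (6 - 5*(4 - 1))) = 126*(-68 + (6 - 5*3)) = 126*(-68 + (6 - 15)) = 126*(-68 - 9) = 126*(-77) = -9702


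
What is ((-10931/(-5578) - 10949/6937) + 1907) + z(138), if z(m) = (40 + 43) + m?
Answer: 82356833833/38694586 ≈ 2128.4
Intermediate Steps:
z(m) = 83 + m
((-10931/(-5578) - 10949/6937) + 1907) + z(138) = ((-10931/(-5578) - 10949/6937) + 1907) + (83 + 138) = ((-10931*(-1/5578) - 10949*1/6937) + 1907) + 221 = ((10931/5578 - 10949/6937) + 1907) + 221 = (14754825/38694586 + 1907) + 221 = 73805330327/38694586 + 221 = 82356833833/38694586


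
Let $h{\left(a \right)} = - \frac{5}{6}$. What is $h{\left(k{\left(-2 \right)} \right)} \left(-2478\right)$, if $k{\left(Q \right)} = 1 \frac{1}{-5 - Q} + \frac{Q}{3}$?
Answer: $2065$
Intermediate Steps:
$k{\left(Q \right)} = \frac{1}{-5 - Q} + \frac{Q}{3}$ ($k{\left(Q \right)} = \frac{1}{-5 - Q} + Q \frac{1}{3} = \frac{1}{-5 - Q} + \frac{Q}{3}$)
$h{\left(a \right)} = - \frac{5}{6}$ ($h{\left(a \right)} = \left(-5\right) \frac{1}{6} = - \frac{5}{6}$)
$h{\left(k{\left(-2 \right)} \right)} \left(-2478\right) = \left(- \frac{5}{6}\right) \left(-2478\right) = 2065$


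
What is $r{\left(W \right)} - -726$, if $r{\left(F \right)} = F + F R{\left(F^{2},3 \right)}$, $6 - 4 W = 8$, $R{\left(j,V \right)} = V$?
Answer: $724$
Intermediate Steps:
$W = - \frac{1}{2}$ ($W = \frac{3}{2} - 2 = - \frac{1}{2} \approx -0.5$)
$r{\left(F \right)} = 4 F$ ($r{\left(F \right)} = F + F 3 = F + 3 F = 4 F$)
$r{\left(W \right)} - -726 = 4 \left(- \frac{1}{2}\right) - -726 = -2 + 726 = 724$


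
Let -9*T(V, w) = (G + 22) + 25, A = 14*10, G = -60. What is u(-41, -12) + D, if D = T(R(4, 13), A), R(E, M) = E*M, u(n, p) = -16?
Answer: -131/9 ≈ -14.556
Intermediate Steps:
A = 140
T(V, w) = 13/9 (T(V, w) = -((-60 + 22) + 25)/9 = -(-38 + 25)/9 = -⅑*(-13) = 13/9)
D = 13/9 ≈ 1.4444
u(-41, -12) + D = -16 + 13/9 = -131/9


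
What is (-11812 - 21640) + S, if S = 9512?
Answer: -23940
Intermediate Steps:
(-11812 - 21640) + S = (-11812 - 21640) + 9512 = -33452 + 9512 = -23940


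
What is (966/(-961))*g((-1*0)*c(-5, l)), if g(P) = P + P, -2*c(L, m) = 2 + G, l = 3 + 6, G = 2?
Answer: 0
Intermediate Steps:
l = 9
c(L, m) = -2 (c(L, m) = -(2 + 2)/2 = -1/2*4 = -2)
g(P) = 2*P
(966/(-961))*g((-1*0)*c(-5, l)) = (966/(-961))*(2*(-1*0*(-2))) = (966*(-1/961))*(2*(0*(-2))) = -1932*0/961 = -966/961*0 = 0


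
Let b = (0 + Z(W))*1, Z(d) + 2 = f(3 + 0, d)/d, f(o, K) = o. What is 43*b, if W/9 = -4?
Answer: -1075/12 ≈ -89.583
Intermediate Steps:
W = -36 (W = 9*(-4) = -36)
Z(d) = -2 + 3/d (Z(d) = -2 + (3 + 0)/d = -2 + 3/d)
b = -25/12 (b = (0 + (-2 + 3/(-36)))*1 = (0 + (-2 + 3*(-1/36)))*1 = (0 + (-2 - 1/12))*1 = (0 - 25/12)*1 = -25/12*1 = -25/12 ≈ -2.0833)
43*b = 43*(-25/12) = -1075/12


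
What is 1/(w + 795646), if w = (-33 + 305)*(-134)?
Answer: 1/759198 ≈ 1.3172e-6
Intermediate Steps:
w = -36448 (w = 272*(-134) = -36448)
1/(w + 795646) = 1/(-36448 + 795646) = 1/759198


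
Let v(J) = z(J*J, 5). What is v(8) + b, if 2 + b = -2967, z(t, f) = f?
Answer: -2964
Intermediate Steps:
v(J) = 5
b = -2969 (b = -2 - 2967 = -2969)
v(8) + b = 5 - 2969 = -2964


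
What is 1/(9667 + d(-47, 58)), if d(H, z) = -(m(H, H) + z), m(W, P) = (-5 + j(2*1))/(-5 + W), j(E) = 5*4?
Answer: 52/499683 ≈ 0.00010407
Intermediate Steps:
j(E) = 20
m(W, P) = 15/(-5 + W) (m(W, P) = (-5 + 20)/(-5 + W) = 15/(-5 + W))
d(H, z) = -z - 15/(-5 + H) (d(H, z) = -(15/(-5 + H) + z) = -(z + 15/(-5 + H)) = -z - 15/(-5 + H))
1/(9667 + d(-47, 58)) = 1/(9667 + (-15 - 1*58*(-5 - 47))/(-5 - 47)) = 1/(9667 + (-15 - 1*58*(-52))/(-52)) = 1/(9667 - (-15 + 3016)/52) = 1/(9667 - 1/52*3001) = 1/(9667 - 3001/52) = 1/(499683/52) = 52/499683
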